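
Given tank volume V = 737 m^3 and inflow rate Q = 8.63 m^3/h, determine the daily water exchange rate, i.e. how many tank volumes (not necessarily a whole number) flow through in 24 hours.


Daily flow volume = 8.63 m^3/h * 24 h = 207.12 m^3/day
Exchanges = daily flow / tank volume = 207.12 / 737 = 0.281031 exchanges/day

0.281031 exchanges/day


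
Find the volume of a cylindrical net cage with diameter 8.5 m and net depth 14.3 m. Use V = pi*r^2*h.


r = d/2 = 8.5/2 = 4.25 m
Base area = pi*r^2 = pi*4.25^2 = 56.745017 m^2
Volume = 56.745017 * 14.3 = 811.454 m^3

811.454 m^3


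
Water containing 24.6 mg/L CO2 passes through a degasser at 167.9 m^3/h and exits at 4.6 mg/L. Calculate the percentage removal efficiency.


CO2_out / CO2_in = 4.6 / 24.6 = 0.18699187
Fraction remaining = 0.18699187
efficiency = (1 - 0.18699187) * 100 = 81.3008 %

81.3008 %


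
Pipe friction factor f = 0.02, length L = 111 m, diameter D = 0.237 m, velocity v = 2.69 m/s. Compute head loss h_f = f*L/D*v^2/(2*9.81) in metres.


v^2 = 2.69^2 = 7.2361 m^2/s^2
L/D = 111/0.237 = 468.35443
h_f = f*(L/D)*v^2/(2g) = 0.02 * 468.35443 * 7.2361 / 19.62 = 3.4547 m

3.4547 m


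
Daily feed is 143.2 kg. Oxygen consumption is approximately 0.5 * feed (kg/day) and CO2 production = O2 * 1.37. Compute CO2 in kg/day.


O2 = 143.2 * 0.5 = 71.6
CO2 = 71.6 * 1.37 = 98.092

98.092 kg/day


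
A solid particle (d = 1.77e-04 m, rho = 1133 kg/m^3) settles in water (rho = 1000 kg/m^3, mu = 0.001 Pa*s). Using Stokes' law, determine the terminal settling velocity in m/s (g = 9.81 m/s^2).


Density difference: rho_p - rho_f = 1133 - 1000 = 133 kg/m^3
d^2 = (1.77e-04)^2 = 3.1329e-08 m^2
Numerator = (rho_p - rho_f) * g * d^2 = 133 * 9.81 * 3.1329e-08 = 4.0875886e-05
Denominator = 18 * mu = 18 * 0.001 = 0.018
v_s = 4.0875886e-05 / 0.018 = 0.00227088 m/s
Check: Re = rho_f * v_s * d / mu = 1000 * 0.00227088 * 1.77e-04 / 0.001 = 0.402 < 1, so Stokes' law applies.

0.00227088 m/s


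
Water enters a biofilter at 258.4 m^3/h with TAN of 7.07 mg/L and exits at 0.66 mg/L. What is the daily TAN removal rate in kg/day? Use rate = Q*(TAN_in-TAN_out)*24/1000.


Concentration drop: TAN_in - TAN_out = 7.07 - 0.66 = 6.41 mg/L
Hourly TAN removed = Q * dTAN = 258.4 m^3/h * 6.41 mg/L = 1656.344 g/h  (m^3/h * mg/L = g/h)
Daily TAN removed = 1656.344 * 24 = 39752.256 g/day
Convert to kg/day: 39752.256 / 1000 = 39.752256 kg/day

39.752256 kg/day


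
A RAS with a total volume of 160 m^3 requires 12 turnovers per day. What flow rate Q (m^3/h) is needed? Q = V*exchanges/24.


Daily recirculation volume = 160 m^3 * 12 = 1920 m^3/day
Flow rate Q = daily volume / 24 h = 1920 / 24 = 80 m^3/h

80 m^3/h


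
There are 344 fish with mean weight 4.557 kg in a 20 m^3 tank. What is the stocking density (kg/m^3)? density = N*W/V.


Total biomass = 344 fish * 4.557 kg = 1567.608 kg
Density = total biomass / volume = 1567.608 / 20 = 78.3804 kg/m^3

78.3804 kg/m^3


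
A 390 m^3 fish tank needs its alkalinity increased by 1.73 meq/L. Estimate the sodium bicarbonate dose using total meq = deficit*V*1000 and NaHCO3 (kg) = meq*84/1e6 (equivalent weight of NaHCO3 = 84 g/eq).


Tank volume in L = 390 m^3 * 1000 = 390000 L
Total meq required = 1.73 meq/L * 390000 L = 674700 meq
NaHCO3 mass = 674700 meq * 84 mg/meq / 1e6 = 56.6748 kg

56.6748 kg


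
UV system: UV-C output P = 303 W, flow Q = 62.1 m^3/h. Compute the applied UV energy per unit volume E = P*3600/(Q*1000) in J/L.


Energy delivered per hour = 303 W * 3600 s = 1090800 J/h
Volume treated per hour = 62.1 m^3/h * 1000 = 62100 L/h
dose = 1090800 / 62100 = 17.5652 J/L

17.5652 J/L


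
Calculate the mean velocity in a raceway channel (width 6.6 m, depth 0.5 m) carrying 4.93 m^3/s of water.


Cross-sectional area = W * d = 6.6 * 0.5 = 3.3 m^2
Velocity = Q / A = 4.93 / 3.3 = 1.49394 m/s

1.49394 m/s


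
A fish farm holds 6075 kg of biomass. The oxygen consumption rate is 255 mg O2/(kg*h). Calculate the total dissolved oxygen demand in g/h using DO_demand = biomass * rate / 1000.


Total O2 consumption (mg/h) = 6075 kg * 255 mg/(kg*h) = 1549125 mg/h
Convert to g/h: 1549125 / 1000 = 1549.125 g/h

1549.125 g/h


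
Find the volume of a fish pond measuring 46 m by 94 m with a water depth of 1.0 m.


Base area = L * W = 46 * 94 = 4324 m^2
Volume = area * depth = 4324 * 1.0 = 4324 m^3

4324 m^3


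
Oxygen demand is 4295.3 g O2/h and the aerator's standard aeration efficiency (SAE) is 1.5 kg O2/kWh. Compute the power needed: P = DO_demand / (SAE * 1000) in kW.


SAE in g O2/kWh = 1.5 * 1000 = 1500 g/kWh
P = DO_demand / SAE_g = 4295.3 / 1500 = 2.86353 kW

2.86353 kW


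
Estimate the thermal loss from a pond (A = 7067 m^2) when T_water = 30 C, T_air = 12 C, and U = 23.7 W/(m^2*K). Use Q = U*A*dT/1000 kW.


Temperature difference dT = 30 - 12 = 18 K
Heat loss (W) = U * A * dT = 23.7 * 7067 * 18 = 3014782.2 W
Convert to kW: 3014782.2 / 1000 = 3014.7822 kW

3014.7822 kW


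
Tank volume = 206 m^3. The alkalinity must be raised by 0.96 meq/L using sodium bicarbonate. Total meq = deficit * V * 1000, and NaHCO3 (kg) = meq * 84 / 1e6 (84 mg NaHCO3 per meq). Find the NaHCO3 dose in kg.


Tank volume in L = 206 m^3 * 1000 = 206000 L
Total meq required = 0.96 meq/L * 206000 L = 197760 meq
NaHCO3 mass = 197760 meq * 84 mg/meq / 1e6 = 16.6118 kg

16.6118 kg


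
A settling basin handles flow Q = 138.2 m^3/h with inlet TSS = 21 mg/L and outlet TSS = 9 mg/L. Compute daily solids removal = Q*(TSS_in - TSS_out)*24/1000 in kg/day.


Concentration drop: TSS_in - TSS_out = 21 - 9 = 12 mg/L
Hourly solids removed = Q * dTSS = 138.2 m^3/h * 12 mg/L = 1658.4 g/h  (m^3/h * mg/L = g/h)
Daily solids removed = 1658.4 * 24 = 39801.6 g/day
Convert g to kg: 39801.6 / 1000 = 39.8016 kg/day

39.8016 kg/day


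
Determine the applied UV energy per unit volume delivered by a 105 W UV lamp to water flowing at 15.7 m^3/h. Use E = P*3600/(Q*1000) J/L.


Energy delivered per hour = 105 W * 3600 s = 378000 J/h
Volume treated per hour = 15.7 m^3/h * 1000 = 15700 L/h
dose = 378000 / 15700 = 24.0764 J/L

24.0764 J/L


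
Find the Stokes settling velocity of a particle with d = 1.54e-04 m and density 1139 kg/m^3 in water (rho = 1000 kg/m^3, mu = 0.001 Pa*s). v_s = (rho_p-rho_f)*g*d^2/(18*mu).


Density difference: rho_p - rho_f = 1139 - 1000 = 139 kg/m^3
d^2 = (1.54e-04)^2 = 2.3716e-08 m^2
Numerator = (rho_p - rho_f) * g * d^2 = 139 * 9.81 * 2.3716e-08 = 3.23389e-05
Denominator = 18 * mu = 18 * 0.001 = 0.018
v_s = 3.23389e-05 / 0.018 = 0.00179661 m/s
Check: Re = rho_f * v_s * d / mu = 1000 * 0.00179661 * 1.54e-04 / 0.001 = 0.277 < 1, so Stokes' law applies.

0.00179661 m/s


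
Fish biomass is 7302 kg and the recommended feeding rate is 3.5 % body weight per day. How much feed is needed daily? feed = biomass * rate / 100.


Feeding rate fraction = 3.5% / 100 = 0.035
Daily feed = 7302 kg * 0.035 = 255.57 kg/day

255.57 kg/day


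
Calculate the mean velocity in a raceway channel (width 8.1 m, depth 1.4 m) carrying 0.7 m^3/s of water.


Cross-sectional area = W * d = 8.1 * 1.4 = 11.34 m^2
Velocity = Q / A = 0.7 / 11.34 = 0.0617284 m/s

0.0617284 m/s


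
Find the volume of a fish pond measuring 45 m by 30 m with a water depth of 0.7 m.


Base area = L * W = 45 * 30 = 1350 m^2
Volume = area * depth = 1350 * 0.7 = 945 m^3

945 m^3


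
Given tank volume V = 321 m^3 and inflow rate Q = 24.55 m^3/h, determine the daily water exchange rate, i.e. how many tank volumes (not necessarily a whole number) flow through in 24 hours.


Daily flow volume = 24.55 m^3/h * 24 h = 589.2 m^3/day
Exchanges = daily flow / tank volume = 589.2 / 321 = 1.83551 exchanges/day

1.83551 exchanges/day


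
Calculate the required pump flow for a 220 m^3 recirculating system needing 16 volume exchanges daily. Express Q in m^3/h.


Daily recirculation volume = 220 m^3 * 16 = 3520 m^3/day
Flow rate Q = daily volume / 24 h = 3520 / 24 = 146.667 m^3/h

146.667 m^3/h


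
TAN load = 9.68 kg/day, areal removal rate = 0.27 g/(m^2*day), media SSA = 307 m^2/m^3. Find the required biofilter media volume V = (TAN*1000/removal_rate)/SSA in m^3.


A = 9.68*1000 / 0.27 = 35851.852 m^2
V = 35851.852 / 307 = 116.781

116.781 m^3


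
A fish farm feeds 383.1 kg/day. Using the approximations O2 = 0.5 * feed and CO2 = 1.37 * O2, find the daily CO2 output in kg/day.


O2 = 383.1 * 0.5 = 191.55
CO2 = 191.55 * 1.37 = 262.4235

262.4235 kg/day


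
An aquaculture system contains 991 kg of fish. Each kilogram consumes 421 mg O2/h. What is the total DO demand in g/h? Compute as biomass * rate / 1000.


Total O2 consumption (mg/h) = 991 kg * 421 mg/(kg*h) = 417211 mg/h
Convert to g/h: 417211 / 1000 = 417.211 g/h

417.211 g/h


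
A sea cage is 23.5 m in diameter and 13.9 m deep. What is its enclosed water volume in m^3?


r = d/2 = 23.5/2 = 11.75 m
Base area = pi*r^2 = pi*11.75^2 = 433.73614 m^2
Volume = 433.73614 * 13.9 = 6028.93 m^3

6028.93 m^3


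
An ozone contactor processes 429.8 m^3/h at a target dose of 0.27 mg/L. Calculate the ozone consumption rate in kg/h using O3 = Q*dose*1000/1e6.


O3 demand (mg/h) = Q * dose * 1000 = 429.8 * 0.27 * 1000 = 116046 mg/h
Convert mg to kg: 116046 / 1e6 = 0.116046 kg/h

0.116046 kg/h


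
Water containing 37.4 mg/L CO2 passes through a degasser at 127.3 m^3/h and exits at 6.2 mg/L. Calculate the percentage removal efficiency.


CO2_out / CO2_in = 6.2 / 37.4 = 0.1657754
Fraction remaining = 0.1657754
efficiency = (1 - 0.1657754) * 100 = 83.4225 %

83.4225 %


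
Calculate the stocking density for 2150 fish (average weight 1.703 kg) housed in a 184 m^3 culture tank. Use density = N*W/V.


Total biomass = 2150 fish * 1.703 kg = 3661.45 kg
Density = total biomass / volume = 3661.45 / 184 = 19.8992 kg/m^3

19.8992 kg/m^3


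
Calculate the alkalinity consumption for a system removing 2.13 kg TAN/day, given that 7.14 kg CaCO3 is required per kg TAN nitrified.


Alkalinity factor: 7.14 kg CaCO3 consumed per kg TAN nitrified
alk = 2.13 kg TAN * 7.14 = 15.2082 kg CaCO3/day

15.2082 kg CaCO3/day


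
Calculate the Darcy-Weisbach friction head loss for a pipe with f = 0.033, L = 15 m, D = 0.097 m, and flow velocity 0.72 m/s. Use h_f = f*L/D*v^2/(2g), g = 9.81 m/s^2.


v^2 = 0.72^2 = 0.5184 m^2/s^2
L/D = 15/0.097 = 154.63918
h_f = f*(L/D)*v^2/(2g) = 0.033 * 154.63918 * 0.5184 / 19.62 = 0.134834 m

0.134834 m


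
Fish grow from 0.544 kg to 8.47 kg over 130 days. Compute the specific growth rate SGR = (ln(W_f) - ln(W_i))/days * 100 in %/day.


ln(W_f) = ln(8.47) = 2.1365305
ln(W_i) = ln(0.544) = -0.60880603
ln(W_f) - ln(W_i) = 2.1365305 - -0.60880603 = 2.7453365
SGR = 2.7453365 / 130 * 100 = 2.1118 %/day

2.1118 %/day


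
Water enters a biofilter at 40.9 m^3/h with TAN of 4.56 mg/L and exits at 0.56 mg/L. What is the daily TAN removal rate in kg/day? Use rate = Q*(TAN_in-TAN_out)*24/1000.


Concentration drop: TAN_in - TAN_out = 4.56 - 0.56 = 4 mg/L
Hourly TAN removed = Q * dTAN = 40.9 m^3/h * 4 mg/L = 163.6 g/h  (m^3/h * mg/L = g/h)
Daily TAN removed = 163.6 * 24 = 3926.4 g/day
Convert to kg/day: 3926.4 / 1000 = 3.9264 kg/day

3.9264 kg/day


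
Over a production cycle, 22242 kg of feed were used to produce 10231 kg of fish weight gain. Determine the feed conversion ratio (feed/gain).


FCR = feed consumed / weight gained
FCR = 22242 kg / 10231 kg = 2.17398

2.17398


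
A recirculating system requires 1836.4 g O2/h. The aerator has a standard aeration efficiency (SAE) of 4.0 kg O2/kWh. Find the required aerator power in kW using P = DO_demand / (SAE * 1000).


SAE in g O2/kWh = 4.0 * 1000 = 4000 g/kWh
P = DO_demand / SAE_g = 1836.4 / 4000 = 0.4591 kW

0.4591 kW


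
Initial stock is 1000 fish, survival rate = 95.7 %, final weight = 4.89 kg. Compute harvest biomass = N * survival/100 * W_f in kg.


Survivors = 1000 * 95.7/100 = 957 fish
Harvest biomass = survivors * W_f = 957 * 4.89 = 4679.73 kg

4679.73 kg


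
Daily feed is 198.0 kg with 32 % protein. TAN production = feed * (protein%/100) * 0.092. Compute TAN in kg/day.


Protein in feed = 198.0 * 32/100 = 63.36 kg/day
TAN = protein * 0.092 = 63.36 * 0.092 = 5.82912 kg/day

5.82912 kg/day


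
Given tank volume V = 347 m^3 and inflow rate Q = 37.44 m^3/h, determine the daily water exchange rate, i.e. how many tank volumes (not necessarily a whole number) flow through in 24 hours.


Daily flow volume = 37.44 m^3/h * 24 h = 898.56 m^3/day
Exchanges = daily flow / tank volume = 898.56 / 347 = 2.58951 exchanges/day

2.58951 exchanges/day


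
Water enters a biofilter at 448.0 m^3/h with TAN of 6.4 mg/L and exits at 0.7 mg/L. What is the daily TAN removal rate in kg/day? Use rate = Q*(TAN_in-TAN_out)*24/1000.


Concentration drop: TAN_in - TAN_out = 6.4 - 0.7 = 5.7 mg/L
Hourly TAN removed = Q * dTAN = 448.0 m^3/h * 5.7 mg/L = 2553.6 g/h  (m^3/h * mg/L = g/h)
Daily TAN removed = 2553.6 * 24 = 61286.4 g/day
Convert to kg/day: 61286.4 / 1000 = 61.2864 kg/day

61.2864 kg/day


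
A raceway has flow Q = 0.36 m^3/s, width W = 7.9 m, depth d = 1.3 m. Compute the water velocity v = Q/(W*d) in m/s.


Cross-sectional area = W * d = 7.9 * 1.3 = 10.27 m^2
Velocity = Q / A = 0.36 / 10.27 = 0.0350536 m/s

0.0350536 m/s


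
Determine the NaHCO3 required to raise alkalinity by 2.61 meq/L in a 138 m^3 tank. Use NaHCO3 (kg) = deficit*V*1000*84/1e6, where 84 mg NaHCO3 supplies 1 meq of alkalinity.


Tank volume in L = 138 m^3 * 1000 = 138000 L
Total meq required = 2.61 meq/L * 138000 L = 360180 meq
NaHCO3 mass = 360180 meq * 84 mg/meq / 1e6 = 30.2551 kg

30.2551 kg


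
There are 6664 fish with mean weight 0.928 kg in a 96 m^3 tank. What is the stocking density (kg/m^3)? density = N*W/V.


Total biomass = 6664 fish * 0.928 kg = 6184.192 kg
Density = total biomass / volume = 6184.192 / 96 = 64.4187 kg/m^3

64.4187 kg/m^3


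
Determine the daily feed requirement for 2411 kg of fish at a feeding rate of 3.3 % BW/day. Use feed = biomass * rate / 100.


Feeding rate fraction = 3.3% / 100 = 0.033
Daily feed = 2411 kg * 0.033 = 79.563 kg/day

79.563 kg/day


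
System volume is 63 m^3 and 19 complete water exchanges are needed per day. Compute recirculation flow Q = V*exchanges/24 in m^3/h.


Daily recirculation volume = 63 m^3 * 19 = 1197 m^3/day
Flow rate Q = daily volume / 24 h = 1197 / 24 = 49.875 m^3/h

49.875 m^3/h


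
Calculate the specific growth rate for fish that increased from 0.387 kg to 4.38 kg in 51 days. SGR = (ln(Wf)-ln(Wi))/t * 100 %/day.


ln(W_f) = ln(4.38) = 1.4770487
ln(W_i) = ln(0.387) = -0.94933059
ln(W_f) - ln(W_i) = 1.4770487 - -0.94933059 = 2.4263793
SGR = 2.4263793 / 51 * 100 = 4.75761 %/day

4.75761 %/day


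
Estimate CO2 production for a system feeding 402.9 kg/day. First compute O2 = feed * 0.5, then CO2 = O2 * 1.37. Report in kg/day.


O2 = 402.9 * 0.5 = 201.45
CO2 = 201.45 * 1.37 = 275.9865

275.9865 kg/day


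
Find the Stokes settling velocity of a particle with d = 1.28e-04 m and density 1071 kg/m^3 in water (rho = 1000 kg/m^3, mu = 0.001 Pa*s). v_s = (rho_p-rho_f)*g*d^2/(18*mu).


Density difference: rho_p - rho_f = 1071 - 1000 = 71 kg/m^3
d^2 = (1.28e-04)^2 = 1.6384e-08 m^2
Numerator = (rho_p - rho_f) * g * d^2 = 71 * 9.81 * 1.6384e-08 = 1.141162e-05
Denominator = 18 * mu = 18 * 0.001 = 0.018
v_s = 1.141162e-05 / 0.018 = 6.33979e-04 m/s
Check: Re = rho_f * v_s * d / mu = 1000 * 6.33979e-04 * 1.28e-04 / 0.001 = 0.0811 < 1, so Stokes' law applies.

6.33979e-04 m/s


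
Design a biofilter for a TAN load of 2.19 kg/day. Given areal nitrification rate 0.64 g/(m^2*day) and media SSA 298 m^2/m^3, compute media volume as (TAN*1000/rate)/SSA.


A = 2.19*1000 / 0.64 = 3421.875 m^2
V = 3421.875 / 298 = 11.4828

11.4828 m^3


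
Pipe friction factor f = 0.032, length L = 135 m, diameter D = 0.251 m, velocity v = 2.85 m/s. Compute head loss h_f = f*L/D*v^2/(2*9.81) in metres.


v^2 = 2.85^2 = 8.1225 m^2/s^2
L/D = 135/0.251 = 537.84861
h_f = f*(L/D)*v^2/(2g) = 0.032 * 537.84861 * 8.1225 / 19.62 = 7.12526 m

7.12526 m


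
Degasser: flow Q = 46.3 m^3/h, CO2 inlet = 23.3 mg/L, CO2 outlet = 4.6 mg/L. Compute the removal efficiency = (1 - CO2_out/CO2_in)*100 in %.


CO2_out / CO2_in = 4.6 / 23.3 = 0.19742489
Fraction remaining = 0.19742489
efficiency = (1 - 0.19742489) * 100 = 80.2575 %

80.2575 %


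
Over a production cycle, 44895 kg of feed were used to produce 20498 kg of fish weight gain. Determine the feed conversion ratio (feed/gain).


FCR = feed consumed / weight gained
FCR = 44895 kg / 20498 kg = 2.19021

2.19021


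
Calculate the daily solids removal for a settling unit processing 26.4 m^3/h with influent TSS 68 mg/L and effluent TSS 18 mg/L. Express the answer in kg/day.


Concentration drop: TSS_in - TSS_out = 68 - 18 = 50 mg/L
Hourly solids removed = Q * dTSS = 26.4 m^3/h * 50 mg/L = 1320 g/h  (m^3/h * mg/L = g/h)
Daily solids removed = 1320 * 24 = 31680 g/day
Convert g to kg: 31680 / 1000 = 31.68 kg/day

31.68 kg/day


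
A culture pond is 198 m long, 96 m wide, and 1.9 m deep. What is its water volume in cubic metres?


Base area = L * W = 198 * 96 = 19008 m^2
Volume = area * depth = 19008 * 1.9 = 36115.2 m^3

36115.2 m^3


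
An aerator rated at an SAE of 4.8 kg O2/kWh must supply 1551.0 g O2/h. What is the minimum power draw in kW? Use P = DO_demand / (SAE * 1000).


SAE in g O2/kWh = 4.8 * 1000 = 4800 g/kWh
P = DO_demand / SAE_g = 1551.0 / 4800 = 0.323125 kW

0.323125 kW


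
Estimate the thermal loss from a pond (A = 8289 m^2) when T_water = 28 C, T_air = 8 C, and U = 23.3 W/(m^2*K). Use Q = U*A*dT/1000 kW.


Temperature difference dT = 28 - 8 = 20 K
Heat loss (W) = U * A * dT = 23.3 * 8289 * 20 = 3862674 W
Convert to kW: 3862674 / 1000 = 3862.674 kW

3862.674 kW


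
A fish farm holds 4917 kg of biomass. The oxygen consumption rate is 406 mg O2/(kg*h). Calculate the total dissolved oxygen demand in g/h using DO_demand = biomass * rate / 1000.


Total O2 consumption (mg/h) = 4917 kg * 406 mg/(kg*h) = 1996302 mg/h
Convert to g/h: 1996302 / 1000 = 1996.302 g/h

1996.302 g/h


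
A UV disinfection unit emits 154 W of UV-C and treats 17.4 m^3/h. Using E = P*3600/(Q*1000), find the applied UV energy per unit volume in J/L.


Energy delivered per hour = 154 W * 3600 s = 554400 J/h
Volume treated per hour = 17.4 m^3/h * 1000 = 17400 L/h
dose = 554400 / 17400 = 31.8621 J/L

31.8621 J/L


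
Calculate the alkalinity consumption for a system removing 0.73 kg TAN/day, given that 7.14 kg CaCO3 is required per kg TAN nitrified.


Alkalinity factor: 7.14 kg CaCO3 consumed per kg TAN nitrified
alk = 0.73 kg TAN * 7.14 = 5.2122 kg CaCO3/day

5.2122 kg CaCO3/day


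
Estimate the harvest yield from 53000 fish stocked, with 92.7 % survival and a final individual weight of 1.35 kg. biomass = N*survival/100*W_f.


Survivors = 53000 * 92.7/100 = 49131 fish
Harvest biomass = survivors * W_f = 49131 * 1.35 = 66326.85 kg

66326.85 kg


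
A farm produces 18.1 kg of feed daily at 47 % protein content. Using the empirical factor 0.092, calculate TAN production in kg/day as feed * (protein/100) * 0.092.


Protein in feed = 18.1 * 47/100 = 8.507 kg/day
TAN = protein * 0.092 = 8.507 * 0.092 = 0.782644 kg/day

0.782644 kg/day


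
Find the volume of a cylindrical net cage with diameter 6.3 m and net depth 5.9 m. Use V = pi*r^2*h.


r = d/2 = 6.3/2 = 3.15 m
Base area = pi*r^2 = pi*3.15^2 = 31.172453 m^2
Volume = 31.172453 * 5.9 = 183.917 m^3

183.917 m^3


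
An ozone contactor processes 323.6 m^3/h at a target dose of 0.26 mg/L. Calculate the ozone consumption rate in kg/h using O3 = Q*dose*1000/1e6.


O3 demand (mg/h) = Q * dose * 1000 = 323.6 * 0.26 * 1000 = 84136 mg/h
Convert mg to kg: 84136 / 1e6 = 0.084136 kg/h

0.084136 kg/h


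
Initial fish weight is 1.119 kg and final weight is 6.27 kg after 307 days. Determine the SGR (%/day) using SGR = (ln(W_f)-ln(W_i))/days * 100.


ln(W_f) = ln(6.27) = 1.8357764
ln(W_i) = ln(1.119) = 0.11243543
ln(W_f) - ln(W_i) = 1.8357764 - 0.11243543 = 1.723341
SGR = 1.723341 / 307 * 100 = 0.561349 %/day

0.561349 %/day


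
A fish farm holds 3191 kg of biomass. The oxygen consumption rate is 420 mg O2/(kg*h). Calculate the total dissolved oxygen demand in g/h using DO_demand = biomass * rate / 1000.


Total O2 consumption (mg/h) = 3191 kg * 420 mg/(kg*h) = 1340220 mg/h
Convert to g/h: 1340220 / 1000 = 1340.22 g/h

1340.22 g/h


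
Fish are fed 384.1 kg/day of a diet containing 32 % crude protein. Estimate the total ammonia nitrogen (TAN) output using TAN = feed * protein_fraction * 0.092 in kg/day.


Protein in feed = 384.1 * 32/100 = 122.912 kg/day
TAN = protein * 0.092 = 122.912 * 0.092 = 11.307904 kg/day

11.307904 kg/day


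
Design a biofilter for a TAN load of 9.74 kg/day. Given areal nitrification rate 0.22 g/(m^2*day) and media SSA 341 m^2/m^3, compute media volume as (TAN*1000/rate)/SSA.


A = 9.74*1000 / 0.22 = 44272.727 m^2
V = 44272.727 / 341 = 129.832

129.832 m^3


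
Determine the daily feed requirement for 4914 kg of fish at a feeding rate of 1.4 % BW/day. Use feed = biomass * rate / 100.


Feeding rate fraction = 1.4% / 100 = 0.014
Daily feed = 4914 kg * 0.014 = 68.796 kg/day

68.796 kg/day


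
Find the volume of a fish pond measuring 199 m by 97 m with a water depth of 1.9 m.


Base area = L * W = 199 * 97 = 19303 m^2
Volume = area * depth = 19303 * 1.9 = 36675.7 m^3

36675.7 m^3


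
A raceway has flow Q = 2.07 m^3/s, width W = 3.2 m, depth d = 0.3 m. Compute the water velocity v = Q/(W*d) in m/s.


Cross-sectional area = W * d = 3.2 * 0.3 = 0.96 m^2
Velocity = Q / A = 2.07 / 0.96 = 2.15625 m/s

2.15625 m/s


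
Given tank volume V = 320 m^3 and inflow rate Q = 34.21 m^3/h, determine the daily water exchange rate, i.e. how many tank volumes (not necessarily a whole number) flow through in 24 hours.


Daily flow volume = 34.21 m^3/h * 24 h = 821.04 m^3/day
Exchanges = daily flow / tank volume = 821.04 / 320 = 2.56575 exchanges/day

2.56575 exchanges/day


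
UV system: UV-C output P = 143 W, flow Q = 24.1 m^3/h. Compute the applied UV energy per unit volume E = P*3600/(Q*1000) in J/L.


Energy delivered per hour = 143 W * 3600 s = 514800 J/h
Volume treated per hour = 24.1 m^3/h * 1000 = 24100 L/h
dose = 514800 / 24100 = 21.361 J/L

21.361 J/L


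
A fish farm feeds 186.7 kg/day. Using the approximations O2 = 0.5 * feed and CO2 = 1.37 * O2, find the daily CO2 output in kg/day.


O2 = 186.7 * 0.5 = 93.35
CO2 = 93.35 * 1.37 = 127.8895

127.8895 kg/day


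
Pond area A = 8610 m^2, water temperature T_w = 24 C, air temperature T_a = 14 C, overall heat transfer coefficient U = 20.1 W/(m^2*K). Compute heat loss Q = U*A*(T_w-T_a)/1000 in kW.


Temperature difference dT = 24 - 14 = 10 K
Heat loss (W) = U * A * dT = 20.1 * 8610 * 10 = 1730610 W
Convert to kW: 1730610 / 1000 = 1730.61 kW

1730.61 kW


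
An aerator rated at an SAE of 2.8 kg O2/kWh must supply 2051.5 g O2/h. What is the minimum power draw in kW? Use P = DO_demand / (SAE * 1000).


SAE in g O2/kWh = 2.8 * 1000 = 2800 g/kWh
P = DO_demand / SAE_g = 2051.5 / 2800 = 0.732679 kW

0.732679 kW


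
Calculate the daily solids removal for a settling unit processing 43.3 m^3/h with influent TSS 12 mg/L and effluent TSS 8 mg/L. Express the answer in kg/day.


Concentration drop: TSS_in - TSS_out = 12 - 8 = 4 mg/L
Hourly solids removed = Q * dTSS = 43.3 m^3/h * 4 mg/L = 173.2 g/h  (m^3/h * mg/L = g/h)
Daily solids removed = 173.2 * 24 = 4156.8 g/day
Convert g to kg: 4156.8 / 1000 = 4.1568 kg/day

4.1568 kg/day


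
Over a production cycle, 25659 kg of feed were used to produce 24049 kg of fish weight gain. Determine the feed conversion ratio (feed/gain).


FCR = feed consumed / weight gained
FCR = 25659 kg / 24049 kg = 1.06695

1.06695


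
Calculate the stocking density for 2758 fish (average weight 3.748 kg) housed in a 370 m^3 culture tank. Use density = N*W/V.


Total biomass = 2758 fish * 3.748 kg = 10336.984 kg
Density = total biomass / volume = 10336.984 / 370 = 27.9378 kg/m^3

27.9378 kg/m^3


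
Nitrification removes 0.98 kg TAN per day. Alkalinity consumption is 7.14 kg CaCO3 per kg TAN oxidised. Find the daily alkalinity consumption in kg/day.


Alkalinity factor: 7.14 kg CaCO3 consumed per kg TAN nitrified
alk = 0.98 kg TAN * 7.14 = 6.9972 kg CaCO3/day

6.9972 kg CaCO3/day


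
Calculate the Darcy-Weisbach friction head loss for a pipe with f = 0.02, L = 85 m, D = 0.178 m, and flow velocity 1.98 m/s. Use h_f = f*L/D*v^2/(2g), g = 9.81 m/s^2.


v^2 = 1.98^2 = 3.9204 m^2/s^2
L/D = 85/0.178 = 477.52809
h_f = f*(L/D)*v^2/(2g) = 0.02 * 477.52809 * 3.9204 / 19.62 = 1.90836 m

1.90836 m


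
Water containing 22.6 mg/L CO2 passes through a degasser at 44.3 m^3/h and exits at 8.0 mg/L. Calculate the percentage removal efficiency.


CO2_out / CO2_in = 8.0 / 22.6 = 0.3539823
Fraction remaining = 0.3539823
efficiency = (1 - 0.3539823) * 100 = 64.6018 %

64.6018 %


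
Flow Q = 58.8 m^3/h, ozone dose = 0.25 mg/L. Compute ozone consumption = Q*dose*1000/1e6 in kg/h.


O3 demand (mg/h) = Q * dose * 1000 = 58.8 * 0.25 * 1000 = 14700 mg/h
Convert mg to kg: 14700 / 1e6 = 0.0147 kg/h

0.0147 kg/h


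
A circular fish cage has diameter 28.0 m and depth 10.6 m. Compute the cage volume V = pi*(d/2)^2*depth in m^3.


r = d/2 = 28.0/2 = 14 m
Base area = pi*r^2 = pi*14^2 = 615.75216 m^2
Volume = 615.75216 * 10.6 = 6526.97 m^3

6526.97 m^3


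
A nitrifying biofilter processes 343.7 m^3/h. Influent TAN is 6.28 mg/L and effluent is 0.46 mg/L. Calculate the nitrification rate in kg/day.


Concentration drop: TAN_in - TAN_out = 6.28 - 0.46 = 5.82 mg/L
Hourly TAN removed = Q * dTAN = 343.7 m^3/h * 5.82 mg/L = 2000.334 g/h  (m^3/h * mg/L = g/h)
Daily TAN removed = 2000.334 * 24 = 48008.016 g/day
Convert to kg/day: 48008.016 / 1000 = 48.008016 kg/day

48.008016 kg/day


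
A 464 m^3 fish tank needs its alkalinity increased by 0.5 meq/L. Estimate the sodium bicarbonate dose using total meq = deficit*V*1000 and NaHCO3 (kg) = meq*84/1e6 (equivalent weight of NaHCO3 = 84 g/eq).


Tank volume in L = 464 m^3 * 1000 = 464000 L
Total meq required = 0.5 meq/L * 464000 L = 232000 meq
NaHCO3 mass = 232000 meq * 84 mg/meq / 1e6 = 19.488 kg

19.488 kg


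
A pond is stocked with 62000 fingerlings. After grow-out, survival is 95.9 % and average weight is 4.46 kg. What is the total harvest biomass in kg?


Survivors = 62000 * 95.9/100 = 59458 fish
Harvest biomass = survivors * W_f = 59458 * 4.46 = 265182.68 kg

265182.68 kg


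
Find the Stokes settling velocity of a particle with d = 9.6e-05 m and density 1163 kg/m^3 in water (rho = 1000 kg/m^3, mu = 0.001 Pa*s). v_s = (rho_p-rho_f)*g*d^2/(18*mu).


Density difference: rho_p - rho_f = 1163 - 1000 = 163 kg/m^3
d^2 = (9.6e-05)^2 = 9.216e-09 m^2
Numerator = (rho_p - rho_f) * g * d^2 = 163 * 9.81 * 9.216e-09 = 1.473666e-05
Denominator = 18 * mu = 18 * 0.001 = 0.018
v_s = 1.473666e-05 / 0.018 = 8.18703e-04 m/s
Check: Re = rho_f * v_s * d / mu = 1000 * 8.18703e-04 * 9.6e-05 / 0.001 = 0.0786 < 1, so Stokes' law applies.

8.18703e-04 m/s


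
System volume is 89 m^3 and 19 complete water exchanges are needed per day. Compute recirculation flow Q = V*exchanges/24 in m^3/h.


Daily recirculation volume = 89 m^3 * 19 = 1691 m^3/day
Flow rate Q = daily volume / 24 h = 1691 / 24 = 70.4583 m^3/h

70.4583 m^3/h


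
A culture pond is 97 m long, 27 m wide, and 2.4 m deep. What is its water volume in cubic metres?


Base area = L * W = 97 * 27 = 2619 m^2
Volume = area * depth = 2619 * 2.4 = 6285.6 m^3

6285.6 m^3


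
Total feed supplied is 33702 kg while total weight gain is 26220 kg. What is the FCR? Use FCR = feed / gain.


FCR = feed consumed / weight gained
FCR = 33702 kg / 26220 kg = 1.28535

1.28535


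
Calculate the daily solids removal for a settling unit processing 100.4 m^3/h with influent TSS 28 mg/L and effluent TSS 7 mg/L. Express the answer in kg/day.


Concentration drop: TSS_in - TSS_out = 28 - 7 = 21 mg/L
Hourly solids removed = Q * dTSS = 100.4 m^3/h * 21 mg/L = 2108.4 g/h  (m^3/h * mg/L = g/h)
Daily solids removed = 2108.4 * 24 = 50601.6 g/day
Convert g to kg: 50601.6 / 1000 = 50.6016 kg/day

50.6016 kg/day


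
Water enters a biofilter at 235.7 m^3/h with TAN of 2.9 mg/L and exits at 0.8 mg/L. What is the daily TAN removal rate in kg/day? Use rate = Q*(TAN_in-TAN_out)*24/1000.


Concentration drop: TAN_in - TAN_out = 2.9 - 0.8 = 2.1 mg/L
Hourly TAN removed = Q * dTAN = 235.7 m^3/h * 2.1 mg/L = 494.97 g/h  (m^3/h * mg/L = g/h)
Daily TAN removed = 494.97 * 24 = 11879.28 g/day
Convert to kg/day: 11879.28 / 1000 = 11.87928 kg/day

11.87928 kg/day


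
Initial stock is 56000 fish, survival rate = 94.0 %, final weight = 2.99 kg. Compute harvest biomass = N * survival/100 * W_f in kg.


Survivors = 56000 * 94.0/100 = 52640 fish
Harvest biomass = survivors * W_f = 52640 * 2.99 = 157393.6 kg

157393.6 kg


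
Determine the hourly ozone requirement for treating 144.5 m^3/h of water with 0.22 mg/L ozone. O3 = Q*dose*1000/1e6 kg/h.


O3 demand (mg/h) = Q * dose * 1000 = 144.5 * 0.22 * 1000 = 31790 mg/h
Convert mg to kg: 31790 / 1e6 = 0.03179 kg/h

0.03179 kg/h


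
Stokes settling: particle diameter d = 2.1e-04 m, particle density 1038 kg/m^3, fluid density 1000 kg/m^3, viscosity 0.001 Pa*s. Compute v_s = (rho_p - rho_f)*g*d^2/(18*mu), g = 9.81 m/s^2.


Density difference: rho_p - rho_f = 1038 - 1000 = 38 kg/m^3
d^2 = (2.1e-04)^2 = 4.41e-08 m^2
Numerator = (rho_p - rho_f) * g * d^2 = 38 * 9.81 * 4.41e-08 = 1.6439598e-05
Denominator = 18 * mu = 18 * 0.001 = 0.018
v_s = 1.6439598e-05 / 0.018 = 9.13311e-04 m/s
Check: Re = rho_f * v_s * d / mu = 1000 * 9.13311e-04 * 2.1e-04 / 0.001 = 0.192 < 1, so Stokes' law applies.

9.13311e-04 m/s


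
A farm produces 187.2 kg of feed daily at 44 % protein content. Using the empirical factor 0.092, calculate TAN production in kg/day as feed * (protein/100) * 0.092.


Protein in feed = 187.2 * 44/100 = 82.368 kg/day
TAN = protein * 0.092 = 82.368 * 0.092 = 7.577856 kg/day

7.577856 kg/day


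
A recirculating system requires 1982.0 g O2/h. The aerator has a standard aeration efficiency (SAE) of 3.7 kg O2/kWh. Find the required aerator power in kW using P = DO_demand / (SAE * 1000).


SAE in g O2/kWh = 3.7 * 1000 = 3700 g/kWh
P = DO_demand / SAE_g = 1982.0 / 3700 = 0.535676 kW

0.535676 kW


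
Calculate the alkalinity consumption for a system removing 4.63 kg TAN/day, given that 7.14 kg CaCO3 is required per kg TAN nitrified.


Alkalinity factor: 7.14 kg CaCO3 consumed per kg TAN nitrified
alk = 4.63 kg TAN * 7.14 = 33.0582 kg CaCO3/day

33.0582 kg CaCO3/day


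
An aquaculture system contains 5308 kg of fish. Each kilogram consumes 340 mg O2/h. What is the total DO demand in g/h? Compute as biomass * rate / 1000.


Total O2 consumption (mg/h) = 5308 kg * 340 mg/(kg*h) = 1804720 mg/h
Convert to g/h: 1804720 / 1000 = 1804.72 g/h

1804.72 g/h


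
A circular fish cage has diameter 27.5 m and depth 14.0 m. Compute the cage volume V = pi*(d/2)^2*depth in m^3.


r = d/2 = 27.5/2 = 13.75 m
Base area = pi*r^2 = pi*13.75^2 = 593.95736 m^2
Volume = 593.95736 * 14.0 = 8315.4 m^3

8315.4 m^3


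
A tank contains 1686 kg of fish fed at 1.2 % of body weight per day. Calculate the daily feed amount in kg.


Feeding rate fraction = 1.2% / 100 = 0.012
Daily feed = 1686 kg * 0.012 = 20.232 kg/day

20.232 kg/day


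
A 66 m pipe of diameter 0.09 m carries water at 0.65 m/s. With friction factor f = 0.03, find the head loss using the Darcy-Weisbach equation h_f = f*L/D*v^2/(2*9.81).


v^2 = 0.65^2 = 0.4225 m^2/s^2
L/D = 66/0.09 = 733.33333
h_f = f*(L/D)*v^2/(2g) = 0.03 * 733.33333 * 0.4225 / 19.62 = 0.473751 m

0.473751 m


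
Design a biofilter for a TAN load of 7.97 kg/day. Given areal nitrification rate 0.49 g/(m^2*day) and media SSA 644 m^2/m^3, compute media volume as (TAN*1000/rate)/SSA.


A = 7.97*1000 / 0.49 = 16265.306 m^2
V = 16265.306 / 644 = 25.2567

25.2567 m^3


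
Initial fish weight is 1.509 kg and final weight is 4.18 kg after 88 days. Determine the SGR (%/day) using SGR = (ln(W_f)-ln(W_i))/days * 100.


ln(W_f) = ln(4.18) = 1.4303112
ln(W_i) = ln(1.509) = 0.41144718
ln(W_f) - ln(W_i) = 1.4303112 - 0.41144718 = 1.018864
SGR = 1.018864 / 88 * 100 = 1.1578 %/day

1.1578 %/day


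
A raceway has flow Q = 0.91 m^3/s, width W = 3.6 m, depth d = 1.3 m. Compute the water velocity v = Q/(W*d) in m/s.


Cross-sectional area = W * d = 3.6 * 1.3 = 4.68 m^2
Velocity = Q / A = 0.91 / 4.68 = 0.194444 m/s

0.194444 m/s


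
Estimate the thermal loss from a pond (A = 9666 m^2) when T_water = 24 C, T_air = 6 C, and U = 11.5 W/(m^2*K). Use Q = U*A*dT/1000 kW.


Temperature difference dT = 24 - 6 = 18 K
Heat loss (W) = U * A * dT = 11.5 * 9666 * 18 = 2000862 W
Convert to kW: 2000862 / 1000 = 2000.862 kW

2000.862 kW


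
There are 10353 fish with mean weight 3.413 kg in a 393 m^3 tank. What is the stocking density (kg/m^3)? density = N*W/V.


Total biomass = 10353 fish * 3.413 kg = 35334.789 kg
Density = total biomass / volume = 35334.789 / 393 = 89.9104 kg/m^3

89.9104 kg/m^3


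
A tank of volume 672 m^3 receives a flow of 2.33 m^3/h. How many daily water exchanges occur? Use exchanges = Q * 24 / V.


Daily flow volume = 2.33 m^3/h * 24 h = 55.92 m^3/day
Exchanges = daily flow / tank volume = 55.92 / 672 = 0.0832143 exchanges/day

0.0832143 exchanges/day


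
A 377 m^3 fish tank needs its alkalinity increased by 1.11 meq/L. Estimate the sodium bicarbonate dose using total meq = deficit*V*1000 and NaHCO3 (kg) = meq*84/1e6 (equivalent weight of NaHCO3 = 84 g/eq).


Tank volume in L = 377 m^3 * 1000 = 377000 L
Total meq required = 1.11 meq/L * 377000 L = 418470 meq
NaHCO3 mass = 418470 meq * 84 mg/meq / 1e6 = 35.1515 kg

35.1515 kg


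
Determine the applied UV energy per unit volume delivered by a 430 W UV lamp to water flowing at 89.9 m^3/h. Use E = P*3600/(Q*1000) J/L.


Energy delivered per hour = 430 W * 3600 s = 1548000 J/h
Volume treated per hour = 89.9 m^3/h * 1000 = 89900 L/h
dose = 1548000 / 89900 = 17.2191 J/L

17.2191 J/L


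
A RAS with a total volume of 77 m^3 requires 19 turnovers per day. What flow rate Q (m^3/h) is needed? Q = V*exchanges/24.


Daily recirculation volume = 77 m^3 * 19 = 1463 m^3/day
Flow rate Q = daily volume / 24 h = 1463 / 24 = 60.9583 m^3/h

60.9583 m^3/h


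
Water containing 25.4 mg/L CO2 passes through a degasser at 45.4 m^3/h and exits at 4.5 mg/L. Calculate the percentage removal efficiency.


CO2_out / CO2_in = 4.5 / 25.4 = 0.17716535
Fraction remaining = 0.17716535
efficiency = (1 - 0.17716535) * 100 = 82.2835 %

82.2835 %


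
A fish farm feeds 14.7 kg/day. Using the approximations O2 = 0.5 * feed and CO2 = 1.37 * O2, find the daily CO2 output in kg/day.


O2 = 14.7 * 0.5 = 7.35
CO2 = 7.35 * 1.37 = 10.0695

10.0695 kg/day


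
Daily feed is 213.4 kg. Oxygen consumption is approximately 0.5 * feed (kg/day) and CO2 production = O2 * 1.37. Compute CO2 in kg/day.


O2 = 213.4 * 0.5 = 106.7
CO2 = 106.7 * 1.37 = 146.179

146.179 kg/day


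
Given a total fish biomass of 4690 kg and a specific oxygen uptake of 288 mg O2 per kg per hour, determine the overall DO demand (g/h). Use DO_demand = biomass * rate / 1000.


Total O2 consumption (mg/h) = 4690 kg * 288 mg/(kg*h) = 1350720 mg/h
Convert to g/h: 1350720 / 1000 = 1350.72 g/h

1350.72 g/h


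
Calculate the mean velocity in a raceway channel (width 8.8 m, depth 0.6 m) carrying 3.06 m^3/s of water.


Cross-sectional area = W * d = 8.8 * 0.6 = 5.28 m^2
Velocity = Q / A = 3.06 / 5.28 = 0.579545 m/s

0.579545 m/s


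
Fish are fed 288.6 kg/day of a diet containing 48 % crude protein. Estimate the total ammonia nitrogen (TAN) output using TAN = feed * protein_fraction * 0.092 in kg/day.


Protein in feed = 288.6 * 48/100 = 138.528 kg/day
TAN = protein * 0.092 = 138.528 * 0.092 = 12.744576 kg/day

12.744576 kg/day


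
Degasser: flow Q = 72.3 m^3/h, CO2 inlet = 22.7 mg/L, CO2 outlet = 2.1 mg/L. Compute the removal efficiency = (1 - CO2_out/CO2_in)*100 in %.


CO2_out / CO2_in = 2.1 / 22.7 = 0.092511013
Fraction remaining = 0.092511013
efficiency = (1 - 0.092511013) * 100 = 90.7489 %

90.7489 %


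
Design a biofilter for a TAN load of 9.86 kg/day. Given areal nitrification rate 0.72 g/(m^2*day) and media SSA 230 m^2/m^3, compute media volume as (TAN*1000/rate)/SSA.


A = 9.86*1000 / 0.72 = 13694.444 m^2
V = 13694.444 / 230 = 59.5411

59.5411 m^3


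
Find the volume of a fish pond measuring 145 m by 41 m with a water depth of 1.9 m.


Base area = L * W = 145 * 41 = 5945 m^2
Volume = area * depth = 5945 * 1.9 = 11295.5 m^3

11295.5 m^3


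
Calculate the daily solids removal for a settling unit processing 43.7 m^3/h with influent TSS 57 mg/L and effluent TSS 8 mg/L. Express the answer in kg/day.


Concentration drop: TSS_in - TSS_out = 57 - 8 = 49 mg/L
Hourly solids removed = Q * dTSS = 43.7 m^3/h * 49 mg/L = 2141.3 g/h  (m^3/h * mg/L = g/h)
Daily solids removed = 2141.3 * 24 = 51391.2 g/day
Convert g to kg: 51391.2 / 1000 = 51.3912 kg/day

51.3912 kg/day


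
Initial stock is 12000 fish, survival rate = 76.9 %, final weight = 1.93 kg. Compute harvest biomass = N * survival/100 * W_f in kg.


Survivors = 12000 * 76.9/100 = 9228 fish
Harvest biomass = survivors * W_f = 9228 * 1.93 = 17810.04 kg

17810.04 kg


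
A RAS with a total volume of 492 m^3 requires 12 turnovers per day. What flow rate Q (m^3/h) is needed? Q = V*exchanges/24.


Daily recirculation volume = 492 m^3 * 12 = 5904 m^3/day
Flow rate Q = daily volume / 24 h = 5904 / 24 = 246 m^3/h

246 m^3/h


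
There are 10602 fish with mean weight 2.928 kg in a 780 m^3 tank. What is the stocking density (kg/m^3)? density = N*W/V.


Total biomass = 10602 fish * 2.928 kg = 31042.656 kg
Density = total biomass / volume = 31042.656 / 780 = 39.7983 kg/m^3

39.7983 kg/m^3


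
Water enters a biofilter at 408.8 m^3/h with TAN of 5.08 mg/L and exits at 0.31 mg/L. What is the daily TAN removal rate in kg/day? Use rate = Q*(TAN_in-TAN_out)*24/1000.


Concentration drop: TAN_in - TAN_out = 5.08 - 0.31 = 4.77 mg/L
Hourly TAN removed = Q * dTAN = 408.8 m^3/h * 4.77 mg/L = 1949.976 g/h  (m^3/h * mg/L = g/h)
Daily TAN removed = 1949.976 * 24 = 46799.424 g/day
Convert to kg/day: 46799.424 / 1000 = 46.799424 kg/day

46.799424 kg/day


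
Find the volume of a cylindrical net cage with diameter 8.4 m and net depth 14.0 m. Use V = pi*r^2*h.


r = d/2 = 8.4/2 = 4.2 m
Base area = pi*r^2 = pi*4.2^2 = 55.417694 m^2
Volume = 55.417694 * 14.0 = 775.848 m^3

775.848 m^3


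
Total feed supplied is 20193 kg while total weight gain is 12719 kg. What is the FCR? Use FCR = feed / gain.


FCR = feed consumed / weight gained
FCR = 20193 kg / 12719 kg = 1.58762

1.58762


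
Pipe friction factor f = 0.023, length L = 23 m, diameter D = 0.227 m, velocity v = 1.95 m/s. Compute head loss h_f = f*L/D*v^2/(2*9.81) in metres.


v^2 = 1.95^2 = 3.8025 m^2/s^2
L/D = 23/0.227 = 101.32159
h_f = f*(L/D)*v^2/(2g) = 0.023 * 101.32159 * 3.8025 / 19.62 = 0.451648 m

0.451648 m


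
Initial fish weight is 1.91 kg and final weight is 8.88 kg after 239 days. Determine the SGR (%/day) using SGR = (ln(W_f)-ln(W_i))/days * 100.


ln(W_f) = ln(8.88) = 2.1838016
ln(W_i) = ln(1.91) = 0.64710324
ln(W_f) - ln(W_i) = 2.1838016 - 0.64710324 = 1.5366984
SGR = 1.5366984 / 239 * 100 = 0.64297 %/day

0.64297 %/day


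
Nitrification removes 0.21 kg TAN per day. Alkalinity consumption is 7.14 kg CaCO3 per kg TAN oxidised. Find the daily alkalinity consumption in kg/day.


Alkalinity factor: 7.14 kg CaCO3 consumed per kg TAN nitrified
alk = 0.21 kg TAN * 7.14 = 1.4994 kg CaCO3/day

1.4994 kg CaCO3/day
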